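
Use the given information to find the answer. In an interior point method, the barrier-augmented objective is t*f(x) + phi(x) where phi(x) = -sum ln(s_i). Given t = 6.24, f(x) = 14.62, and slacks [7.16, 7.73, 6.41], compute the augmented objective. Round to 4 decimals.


Step 1: Compute log-barrier.
ln values: [1.9685, 2.0451, 1.8579]
phi = -(1.9685 + 2.0451 + 1.8579) = -5.8715
Step 2: Compute augmented objective.
t*f(x) = 6.24*14.62 = 91.2288
Total = 91.2288 - 5.8715 = 85.3573


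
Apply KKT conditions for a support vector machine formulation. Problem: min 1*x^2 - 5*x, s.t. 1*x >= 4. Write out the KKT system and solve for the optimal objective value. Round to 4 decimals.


Step 1: Try lambda = 0 (constraint inactive).
x_unc = 5/(2*1) = 2.5
Check: 1*2.5 = 2.5 < 4 -- violated!
Step 2: Constraint must be active: 1*x = 4
x* = 4/1 = 4.0
lambda = (2*1*4.0 - 5)/1 = 3.0
Step 3: Compute optimal value.
f(x*) = 1*4.0^2 - 5*4.0 = -4.0


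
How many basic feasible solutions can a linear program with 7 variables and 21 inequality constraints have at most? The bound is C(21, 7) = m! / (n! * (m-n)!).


Each vertex corresponds to some choice of n active constraints out of m, so the number of vertices is at most C(m, n) = m! / (n!(m-n)!).
m = 21, n = 7
Numerator: 21 * 20 * 19 * 18 * 17 * 16 * 15
Denominator: 7! = 5040
C(21, 7) = 116280


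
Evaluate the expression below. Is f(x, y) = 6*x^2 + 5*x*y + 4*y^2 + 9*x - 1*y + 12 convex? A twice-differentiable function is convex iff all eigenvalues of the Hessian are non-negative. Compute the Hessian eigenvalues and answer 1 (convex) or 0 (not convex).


The Hessian of f(x,y) = 6*x^2 + 5*x*y + 4*y^2 + 9*x - 1*y + 12 is:
H = [[12, 5], [5, 8]]
Trace = 12 + 8 = 20
Determinant = 12*8 - (5)^2 = 71
Discriminant = (20)^2 - 4*71 = 116.0
Eigenvalues: lambda_1 = 4.6148, lambda_2 = 15.3852
The function is convex.

1


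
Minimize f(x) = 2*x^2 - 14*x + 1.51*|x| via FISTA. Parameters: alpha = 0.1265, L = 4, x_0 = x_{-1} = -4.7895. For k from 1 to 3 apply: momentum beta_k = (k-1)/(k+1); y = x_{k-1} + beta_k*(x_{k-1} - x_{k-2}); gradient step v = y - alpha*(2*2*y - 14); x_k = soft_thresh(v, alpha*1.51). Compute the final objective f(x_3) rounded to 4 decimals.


FISTA on f(x) = 2*x^2 - 14*x + 1.51*|x|
L = 4, alpha = 0.1265
Iteration 1: beta = 0.0, y = -4.7895 + 0.0*(-4.7895 + 4.7895) = -4.7895
  grad(y) = -33.158, v = y - alpha*grad = -0.595
  prox(v) = soft_thresh(-0.595, 0.191) = -0.404
Iteration 2: beta = 0.3333, y = -0.404 + 0.3333*(-0.404 + 4.7895) = 1.0578
  grad(y) = -9.7687, v = y - alpha*grad = 2.2936
  prox(v) = soft_thresh(2.2936, 0.191) = 2.1026
Iteration 3: beta = 0.5, y = 2.1026 + 0.5*(2.1026 + 0.404) = 3.3558
  grad(y) = -0.5767, v = y - alpha*grad = 3.4288
  prox(v) = soft_thresh(3.4288, 0.191) = 3.2378
f(x_3) = 2*3.2378^2 - 14*3.2378 + 1.51*|3.2378| = -19.4734


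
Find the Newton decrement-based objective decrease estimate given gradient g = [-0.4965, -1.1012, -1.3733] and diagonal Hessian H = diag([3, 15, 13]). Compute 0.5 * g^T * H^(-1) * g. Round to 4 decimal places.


Step 1: H is diagonal, so H^(-1) * g = [-0.1655, -0.0734, -0.1056].
Step 2: g^T H^(-1) g = sum_i g_i^2 / H_ii
  = (-0.4965)^2/3 + (-1.1012)^2/15 + (-1.3733)^2/13
  = 0.0822 + 0.0808 + 0.1451 = 0.3081
Step 3: Objective decrease = 0.5 * g^T H^(-1) g = 0.154


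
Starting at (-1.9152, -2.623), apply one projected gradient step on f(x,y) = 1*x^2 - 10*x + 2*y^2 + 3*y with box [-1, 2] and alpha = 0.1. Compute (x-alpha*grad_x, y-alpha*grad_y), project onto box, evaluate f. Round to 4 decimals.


Step 1: Compute gradient at (-1.9152, -2.623).
grad_x = 2*1*-1.9152 - 10 = -13.8304
grad_y = 2*2*-2.623 + 3 = -7.492
Step 2: Gradient step.
x_raw = -1.9152 - 0.1*-13.8304 = -0.5322
y_raw = -2.623 - 0.1*-7.492 = -1.8738
Step 3: Project onto [-1, 2].
x_proj = clip(-0.5322) = -0.5322
y_proj = clip(-1.8738) = -1.0
Step 4: Evaluate f.
f(-0.5322, -1.0) = 4.6048


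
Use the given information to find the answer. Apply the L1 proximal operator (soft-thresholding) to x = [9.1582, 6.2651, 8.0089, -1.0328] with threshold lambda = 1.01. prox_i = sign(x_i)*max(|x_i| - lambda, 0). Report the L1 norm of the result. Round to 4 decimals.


Soft-thresholding with lambda = 1.01:
prox(9.1582) = sign(9.1582)*max(|9.1582| - 1.01, 0) = 8.1482
prox(6.2651) = sign(6.2651)*max(|6.2651| - 1.01, 0) = 5.2551
prox(8.0089) = sign(8.0089)*max(|8.0089| - 1.01, 0) = 6.9989
prox(-1.0328) = sign(-1.0328)*max(|-1.0328| - 1.01, 0) = -0.0228
prox(x) = [8.1482, 5.2551, 6.9989, -0.0228]
||prox(x)||_1 = 8.1482 + 5.2551 + 6.9989 + 0.0228 = 20.425


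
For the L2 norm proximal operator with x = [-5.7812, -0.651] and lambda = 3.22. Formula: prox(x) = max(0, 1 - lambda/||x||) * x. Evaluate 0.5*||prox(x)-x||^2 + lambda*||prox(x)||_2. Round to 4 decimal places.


Step 1: Compute ||x||.
||x|| = 5.8177
Step 2: Compute scaling factor.
scale = max(0, 1 - 3.22/5.8177) = 0.4465
Step 3: prox(x) = [-2.5814, -0.2907]
||prox(x)|| = 2.5977
Step 4: Proximal objective.
0.5*||prox-x||^2 = 5.1842
lambda*||prox|| = 8.3646
Total = 13.5489


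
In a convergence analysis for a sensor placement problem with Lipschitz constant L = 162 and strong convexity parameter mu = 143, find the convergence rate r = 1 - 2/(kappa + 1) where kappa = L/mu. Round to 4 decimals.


Step 1: Compute the condition number.
kappa = L/mu = 162/143 = 1.1329
Step 2: Compute the convergence rate.
r = 1 - 2/(kappa + 1) = 1 - 2*mu/(L + mu) = (L - mu)/(L + mu) = 19/305 = 0.0623


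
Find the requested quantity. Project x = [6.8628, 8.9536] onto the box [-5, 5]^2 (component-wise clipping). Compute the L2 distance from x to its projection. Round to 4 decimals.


Project each component onto [-5, 5].
clip(6.8628) = 5.0, clip(8.9536) = 5.0
Projection = [5.0, 5.0]
Squared diffs: [3.47, 15.631]
Distance = sqrt(19.101) = 4.3705


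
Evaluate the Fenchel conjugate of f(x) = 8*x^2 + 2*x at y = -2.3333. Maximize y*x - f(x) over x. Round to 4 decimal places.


f*(y) = sup_x {y*x - a*x^2 - b*x} = sup_x {(y-b)*x - a*x^2}
FOC: (y - b) - 2a*x = 0 => x* = (y - b)/(2a)
x* = (-2.3333 - 2)/(2*8) = -0.2708
f*(-2.3333) = (y-b)^2/(4a) = (-2.3333 - 2)^2/(4*8)
= 18.7775/32 = 0.5868


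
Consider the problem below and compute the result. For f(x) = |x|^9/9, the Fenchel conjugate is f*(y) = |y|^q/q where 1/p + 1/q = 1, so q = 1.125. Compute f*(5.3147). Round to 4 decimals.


The conjugate exponent q satisfies 1/p + 1/q = 1.
p = 9, so q = 9/(9 - 1) = 1.125
|y|^q = 5.3147^1.125 = 6.5488
f*(5.3147) = 6.5488 / 1.125 = 5.8212


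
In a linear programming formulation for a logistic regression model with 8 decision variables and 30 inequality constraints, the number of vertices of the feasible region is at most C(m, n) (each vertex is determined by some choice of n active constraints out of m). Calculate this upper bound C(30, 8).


Each vertex corresponds to some choice of n active constraints out of m, so the number of vertices is at most C(m, n) = m! / (n!(m-n)!).
m = 30, n = 8
Numerator: 30 * 29 * 28 * 27 * 26 * 25 * 24 * 23
Denominator: 8! = 40320
C(30, 8) = 5852925


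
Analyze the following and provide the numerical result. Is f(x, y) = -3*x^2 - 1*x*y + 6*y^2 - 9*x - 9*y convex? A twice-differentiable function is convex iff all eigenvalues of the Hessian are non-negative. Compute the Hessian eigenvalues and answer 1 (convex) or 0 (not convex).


The Hessian of f(x,y) = -3*x^2 - 1*x*y + 6*y^2 - 9*x - 9*y is:
H = [[-6, -1], [-1, 12]]
Trace = -6 + 12 = 6
Determinant = -6*12 - (-1)^2 = -73
Discriminant = (6)^2 - 4*-73 = 328.0
Eigenvalues: lambda_1 = -6.0554, lambda_2 = 12.0554
The function is not convex.

0


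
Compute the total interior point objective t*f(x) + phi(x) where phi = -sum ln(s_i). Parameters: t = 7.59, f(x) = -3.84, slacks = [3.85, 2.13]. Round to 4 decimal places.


Step 1: Compute log-barrier.
ln values: [1.3481, 0.7561]
phi = -(1.3481 + 0.7561) = -2.1042
Step 2: Compute augmented objective.
t*f(x) = 7.59*-3.84 = -29.1456
Total = -29.1456 - 2.1042 = -31.2498


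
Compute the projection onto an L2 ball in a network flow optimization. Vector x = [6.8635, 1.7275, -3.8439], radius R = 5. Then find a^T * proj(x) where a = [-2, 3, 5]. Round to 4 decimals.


Step 1: Compute ||x|| (intermediates to 6 decimals).
||x|| = sqrt(6.8635^2 + 1.7275^2 + (-3.8439)^2) = 8.054034
Step 2: Project.
Since ||x|| > R, scale = R/||x|| = 5/8.054034 = 0.620807, proj(x) = scale * x
proj(x) = [4.260909, 1.072444, -2.38632]
Step 3: Dot product.
a^T * proj(x) = -2*4.260909 + 3*1.072444 + 5*(-2.38632) = -17.2361


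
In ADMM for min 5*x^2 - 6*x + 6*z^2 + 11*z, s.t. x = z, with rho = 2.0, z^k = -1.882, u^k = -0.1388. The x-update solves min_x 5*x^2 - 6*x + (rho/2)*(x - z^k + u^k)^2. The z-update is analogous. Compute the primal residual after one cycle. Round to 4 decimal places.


ADMM iteration with rho = 2.0, z^k = -1.882, u^k = -0.1388
Step 1: x-update.
Minimize 5*x^2 - 6*x + (2.0/2)*(x + 1.882 - 0.1388)^2
FOC: (2*5 + 2.0)*x = 6 + 2.0*(-1.882 + 0.1388)
x^{k+1} = 0.2095
Step 2: z-update.
Minimize 6*z^2 + 11*z + (2.0/2)*(0.2095 - z - 0.1388)^2
FOC: (2*6 + 2.0)*z = -11 + 2.0*(0.2095 - 0.1388)
z^{k+1} = -0.7756
Step 3: u-update.
u^{k+1} = -0.1388 + 0.2095 + 0.7756 = 0.8463
Step 4: Primal residual = |0.2095 + 0.7756| = 0.9851


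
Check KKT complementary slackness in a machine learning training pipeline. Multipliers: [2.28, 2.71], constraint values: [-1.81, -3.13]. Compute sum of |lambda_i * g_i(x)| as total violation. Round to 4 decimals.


KKT complementary slackness check:
lambda_1 * g_1 = 2.28 * -1.81 = -4.1268
lambda_2 * g_2 = 2.71 * -3.13 = -8.4823
Total violation = 4.1268 + 8.4823 = 12.6091


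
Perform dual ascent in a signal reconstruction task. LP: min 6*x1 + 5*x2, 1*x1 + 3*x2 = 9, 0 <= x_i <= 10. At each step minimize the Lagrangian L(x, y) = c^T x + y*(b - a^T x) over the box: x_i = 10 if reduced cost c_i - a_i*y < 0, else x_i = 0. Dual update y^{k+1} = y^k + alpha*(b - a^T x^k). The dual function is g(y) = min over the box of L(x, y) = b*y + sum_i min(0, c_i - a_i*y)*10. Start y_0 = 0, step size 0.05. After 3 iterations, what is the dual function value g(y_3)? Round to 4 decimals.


Dual ascent for LP: min 6*x1 + 5*x2, 1*x1 + 3*x2 = 9, 0 <= x_i <= 10
Step 1: y^k = 0.0, reduced costs: (6.0, 5.0)
  x^k = (0.0, 0.0), subgradient = b - a^T x = 9.0
  y^{k+1} = 0.0 + 0.05*9.0 = 0.45
Step 2: y^k = 0.45, reduced costs: (5.55, 3.65)
  x^k = (0.0, 0.0), subgradient = b - a^T x = 9.0
  y^{k+1} = 0.45 + 0.05*9.0 = 0.9
Step 3: y^k = 0.9, reduced costs: (5.1, 2.3)
  x^k = (0.0, 0.0), subgradient = b - a^T x = 9.0
  y^{k+1} = 0.9 + 0.05*9.0 = 1.35
Dual objective at y_3 = 1.35: reduced costs (4.65, 0.95), box minimizer x = (0.0, 0.0)
g(y_3) = b*y + (c1 - a1*y)*x1 + (c2 - a2*y)*x2 = 9*1.35 + 4.65*0.0 + 0.95*0.0 = 12.15 + 0.0 + 0.0 = 12.15


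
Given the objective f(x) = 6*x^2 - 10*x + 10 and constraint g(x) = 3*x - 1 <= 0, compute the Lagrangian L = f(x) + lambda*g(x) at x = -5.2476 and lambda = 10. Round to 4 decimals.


Step 1: Evaluate f(x).
f(-5.2476) = 6*(-5.2476)^2 - 10*(-5.2476) + 10 = 227.6998
Step 2: Evaluate g(x).
g(-5.2476) = 3*-5.2476 - 1 = -16.7428
Step 3: Compute Lagrangian.
L = 227.6998 + 10*-16.7428 = 60.2718


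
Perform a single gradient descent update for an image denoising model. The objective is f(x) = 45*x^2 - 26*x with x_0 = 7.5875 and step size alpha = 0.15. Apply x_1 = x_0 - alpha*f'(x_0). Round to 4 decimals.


We compute the gradient at x_0 and apply the update.
f'(x) = 90*x - 26
f'(7.5875) = 90*7.5875 - 26 = 656.875
x_1 = 7.5875 - 0.15*656.875 = -90.9438


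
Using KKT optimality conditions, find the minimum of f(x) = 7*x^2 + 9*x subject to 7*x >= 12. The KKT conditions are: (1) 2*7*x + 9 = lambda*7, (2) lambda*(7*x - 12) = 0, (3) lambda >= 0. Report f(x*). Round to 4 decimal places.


Step 1: Try lambda = 0 (constraint inactive).
x_unc = -9/(2*7) = -0.6429
Check: 7*-0.6429 = -4.5003 < 12 -- violated!
Step 2: Constraint must be active: 7*x = 12
x* = 12/7 = 1.7143 (rounded; the exact value 12/7 is used below)
lambda = (2*7*(12/7) + 9)/7 = 4.7143
Step 3: Compute optimal value.
f(x*) = 7*(12/7)^2 + 9*(12/7) = 36.0


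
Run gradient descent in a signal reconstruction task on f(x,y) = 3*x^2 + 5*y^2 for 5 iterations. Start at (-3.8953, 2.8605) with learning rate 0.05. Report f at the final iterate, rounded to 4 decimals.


Gradient descent on f(x,y) = 3*x^2 + 5*y^2.
Starting point: (-3.8953, 2.8605), alpha = 0.05
Step 1: grad_x = 2*3*-3.8953 = -23.3718, grad_y = 2*5*2.8605 = 28.605
  x_1 = -3.8953 - 0.05*-23.3718 = -2.7267
  y_1 = 2.8605 - 0.05*28.605 = 1.4303
Step 2: grad_x = 2*3*-2.7267 = -16.3603, grad_y = 2*5*1.4303 = 14.3025
  x_2 = -2.7267 - 0.05*-16.3603 = -1.9087
  y_2 = 1.4303 - 0.05*14.3025 = 0.7151
Step 3: grad_x = 2*3*-1.9087 = -11.4522, grad_y = 2*5*0.7151 = 7.1513
  x_3 = -1.9087 - 0.05*-11.4522 = -1.3361
  y_3 = 0.7151 - 0.05*7.1513 = 0.3576
Step 4: grad_x = 2*3*-1.3361 = -8.0165, grad_y = 2*5*0.3576 = 3.5756
  x_4 = -1.3361 - 0.05*-8.0165 = -0.9353
  y_4 = 0.3576 - 0.05*3.5756 = 0.1788
Step 5: grad_x = 2*3*-0.9353 = -5.6116, grad_y = 2*5*0.1788 = 1.7878
  x_5 = -0.9353 - 0.05*-5.6116 = -0.6547
  y_5 = 0.1788 - 0.05*1.7878 = 0.0894
f(-0.6547, 0.0894) = 3*(-0.6547)^2 + 5*0.0894^2 = 1.3258


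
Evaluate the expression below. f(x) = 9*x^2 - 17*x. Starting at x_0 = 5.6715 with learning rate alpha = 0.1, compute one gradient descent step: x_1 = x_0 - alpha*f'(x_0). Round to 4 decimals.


We compute the gradient at x_0 and apply the update.
f'(x) = 18*x - 17
f'(5.6715) = 18*5.6715 - 17 = 85.087
x_1 = 5.6715 - 0.1*85.087 = -2.8372


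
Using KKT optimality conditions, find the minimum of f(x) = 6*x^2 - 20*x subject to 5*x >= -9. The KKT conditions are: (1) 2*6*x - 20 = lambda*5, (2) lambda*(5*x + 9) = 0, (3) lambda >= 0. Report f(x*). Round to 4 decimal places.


Step 1: Try lambda = 0 (constraint inactive).
Stationarity: 2*6*x - 20 = 0
x* = 20/(2*6) = 5/3 = 1.6667 (rounded; the exact value 5/3 is used below)
Check constraint: 5*1.6667 = 8.3335 >= -9 -- satisfied.
Step 2: Compute optimal value.
f(x*) = 6*(5/3)^2 - 20*(5/3) = -16.6667


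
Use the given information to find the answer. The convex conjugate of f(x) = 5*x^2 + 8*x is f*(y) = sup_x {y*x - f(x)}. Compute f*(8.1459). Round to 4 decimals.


f*(y) = sup_x {y*x - a*x^2 - b*x} = sup_x {(y-b)*x - a*x^2}
FOC: (y - b) - 2a*x = 0 => x* = (y - b)/(2a)
x* = (8.1459 - 8)/(2*5) = 0.0146
f*(8.1459) = (y-b)^2/(4a) = (8.1459 - 8)^2/(4*5)
= 0.0213/20 = 0.0011


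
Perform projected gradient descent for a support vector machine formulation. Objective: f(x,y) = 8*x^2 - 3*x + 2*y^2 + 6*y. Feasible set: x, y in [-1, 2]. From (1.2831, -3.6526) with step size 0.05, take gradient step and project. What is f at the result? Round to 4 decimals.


Step 1: Compute gradient at (1.2831, -3.6526).
grad_x = 2*8*1.2831 - 3 = 17.5296
grad_y = 2*2*-3.6526 + 6 = -8.6104
Step 2: Gradient step.
x_raw = 1.2831 - 0.05*17.5296 = 0.4066
y_raw = -3.6526 - 0.05*-8.6104 = -3.2221
Step 3: Project onto [-1, 2].
x_proj = clip(0.4066) = 0.4066
y_proj = clip(-3.2221) = -1.0
Step 4: Evaluate f.
f(0.4066, -1.0) = -3.8971


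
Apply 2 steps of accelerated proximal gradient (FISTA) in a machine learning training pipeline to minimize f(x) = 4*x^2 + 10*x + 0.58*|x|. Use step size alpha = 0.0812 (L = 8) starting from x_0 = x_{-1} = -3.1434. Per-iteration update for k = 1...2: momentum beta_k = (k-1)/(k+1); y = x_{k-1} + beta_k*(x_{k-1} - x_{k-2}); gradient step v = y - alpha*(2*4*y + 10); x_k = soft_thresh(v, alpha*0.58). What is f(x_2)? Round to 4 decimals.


FISTA on f(x) = 4*x^2 + 10*x + 0.58*|x|
L = 8, alpha = 0.0812
Iteration 1: beta = 0.0, y = -3.1434 + 0.0*(-3.1434 + 3.1434) = -3.1434
  grad(y) = -15.1472, v = y - alpha*grad = -1.9134
  prox(v) = soft_thresh(-1.9134, 0.0471) = -1.8664
Iteration 2: beta = 0.3333, y = -1.8664 + 0.3333*(-1.8664 + 3.1434) = -1.4407
  grad(y) = -1.5253, v = y - alpha*grad = -1.3168
  prox(v) = soft_thresh(-1.3168, 0.0471) = -1.2697
f(x_2) = 4*(-1.2697)^2 + 10*(-1.2697) + 0.58*|-1.2697| = -5.512


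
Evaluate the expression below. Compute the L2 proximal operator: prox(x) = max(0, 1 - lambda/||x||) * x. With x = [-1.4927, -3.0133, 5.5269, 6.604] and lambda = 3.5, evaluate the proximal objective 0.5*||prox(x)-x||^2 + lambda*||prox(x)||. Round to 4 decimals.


Step 1: Compute ||x||.
||x|| = 9.2449
Step 2: Compute scaling factor.
scale = max(0, 1 - 3.5/9.2449) = 0.6214
Step 3: prox(x) = [-0.9276, -1.8725, 3.4345, 4.1038]
||prox(x)|| = 5.7449
Step 4: Proximal objective.
0.5*||prox-x||^2 = 6.125
lambda*||prox|| = 20.1072
Total = 26.232


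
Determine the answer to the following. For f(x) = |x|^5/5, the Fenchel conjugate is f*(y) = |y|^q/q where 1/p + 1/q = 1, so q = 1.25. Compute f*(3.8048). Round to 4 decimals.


The conjugate exponent q satisfies 1/p + 1/q = 1.
p = 5, so q = 5/(5 - 1) = 1.25
|y|^q = 3.8048^1.25 = 5.3139
f*(3.8048) = 5.3139 / 1.25 = 4.2511


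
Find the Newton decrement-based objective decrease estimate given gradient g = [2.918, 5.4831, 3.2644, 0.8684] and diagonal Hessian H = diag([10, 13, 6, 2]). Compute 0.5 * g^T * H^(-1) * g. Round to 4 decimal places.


Step 1: H is diagonal, so H^(-1) * g = [0.2918, 0.4218, 0.5441, 0.4342].
Step 2: g^T H^(-1) g = sum_i g_i^2 / H_ii
  = (2.918)^2/10 + (5.4831)^2/13 + (3.2644)^2/6 + (0.8684)^2/2
  = 0.8515 + 2.3126 + 1.7761 + 0.3771 = 5.3172
Step 3: Objective decrease = 0.5 * g^T H^(-1) g = 2.6586


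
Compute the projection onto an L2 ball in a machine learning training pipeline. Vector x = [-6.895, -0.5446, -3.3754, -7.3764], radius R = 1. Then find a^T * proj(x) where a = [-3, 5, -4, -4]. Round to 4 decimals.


Step 1: Compute ||x|| (intermediates to 6 decimals).
||x|| = sqrt((-6.895)^2 + (-0.5446)^2 + (-3.3754)^2 + (-7.3764)^2) = 10.66031
Step 2: Project.
Since ||x|| > R, scale = R/||x|| = 1/10.66031 = 0.093806, proj(x) = scale * x
proj(x) = [-0.646792, -0.051087, -0.316633, -0.691951]
Step 3: Dot product.
a^T * proj(x) = -3*(-0.646792) + 5*(-0.051087) - 4*(-0.316633) - 4*(-0.691951) = 5.7193


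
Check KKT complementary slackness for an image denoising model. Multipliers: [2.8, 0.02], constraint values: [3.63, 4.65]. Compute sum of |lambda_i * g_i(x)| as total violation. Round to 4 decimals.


KKT complementary slackness check:
lambda_1 * g_1 = 2.8 * 3.63 = 10.164
lambda_2 * g_2 = 0.02 * 4.65 = 0.093
Total violation = 10.164 + 0.093 = 10.257


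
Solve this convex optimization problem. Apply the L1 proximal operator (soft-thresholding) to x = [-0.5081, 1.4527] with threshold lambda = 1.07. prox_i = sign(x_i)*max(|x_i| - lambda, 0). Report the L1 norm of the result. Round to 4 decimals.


Soft-thresholding with lambda = 1.07:
prox(-0.5081) = sign(-0.5081)*max(|-0.5081| - 1.07, 0) = 0.0
prox(1.4527) = sign(1.4527)*max(|1.4527| - 1.07, 0) = 0.3827
prox(x) = [0.0, 0.3827]
||prox(x)||_1 = 0.0 + 0.3827 = 0.3827


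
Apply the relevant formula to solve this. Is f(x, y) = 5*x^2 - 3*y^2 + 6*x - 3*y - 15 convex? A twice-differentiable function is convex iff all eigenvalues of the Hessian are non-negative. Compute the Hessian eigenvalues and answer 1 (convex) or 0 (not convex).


The Hessian of f(x,y) = 5*x^2 - 3*y^2 + 6*x - 3*y - 15 is:
H = [[10, 0], [0, -6]]
Trace = 10 - 6 = 4
Determinant = 10*-6 - (0)^2 = -60
Discriminant = (4)^2 - 4*-60 = 256.0
Eigenvalues: lambda_1 = -6.0, lambda_2 = 10.0
The function is not convex.

0


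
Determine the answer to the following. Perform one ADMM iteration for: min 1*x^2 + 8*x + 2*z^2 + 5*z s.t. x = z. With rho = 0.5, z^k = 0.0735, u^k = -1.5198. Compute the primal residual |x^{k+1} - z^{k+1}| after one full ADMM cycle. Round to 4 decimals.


ADMM iteration with rho = 0.5, z^k = 0.0735, u^k = -1.5198
Step 1: x-update.
Minimize 1*x^2 + 8*x + (0.5/2)*(x - 0.0735 - 1.5198)^2
FOC: (2*1 + 0.5)*x = -8 + 0.5*(0.0735 + 1.5198)
x^{k+1} = -2.8813
Step 2: z-update.
Minimize 2*z^2 + 5*z + (0.5/2)*(-2.8813 - z - 1.5198)^2
FOC: (2*2 + 0.5)*z = -5 + 0.5*(-2.8813 - 1.5198)
z^{k+1} = -1.6001
Step 3: u-update.
u^{k+1} = -1.5198 - 2.8813 + 1.6001 = -2.801
Step 4: Primal residual = |-2.8813 + 1.6001| = 1.2812


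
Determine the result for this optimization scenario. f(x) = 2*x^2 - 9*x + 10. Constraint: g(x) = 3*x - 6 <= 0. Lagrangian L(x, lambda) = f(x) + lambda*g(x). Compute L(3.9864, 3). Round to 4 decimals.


Step 1: Evaluate f(x).
f(3.9864) = 2*3.9864^2 - 9*3.9864 + 10 = 5.9052
Step 2: Evaluate g(x).
g(3.9864) = 3*3.9864 - 6 = 5.9592
Step 3: Compute Lagrangian.
L = 5.9052 + 3*5.9592 = 23.7828


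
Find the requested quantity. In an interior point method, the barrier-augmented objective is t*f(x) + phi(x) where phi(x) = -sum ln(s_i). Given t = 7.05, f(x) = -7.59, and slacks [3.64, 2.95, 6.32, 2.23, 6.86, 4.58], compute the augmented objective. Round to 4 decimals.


Step 1: Compute log-barrier.
ln values: [1.292, 1.0818, 1.8437, 0.802, 1.9257, 1.5217]
phi = -(1.292 + 1.0818 + 1.8437 + 0.802 + 1.9257 + 1.5217) = -8.4669
Step 2: Compute augmented objective.
t*f(x) = 7.05*-7.59 = -53.5095
Total = -53.5095 - 8.4669 = -61.9764


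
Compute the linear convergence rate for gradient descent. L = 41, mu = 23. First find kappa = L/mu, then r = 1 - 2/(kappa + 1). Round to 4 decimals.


Step 1: Compute the condition number.
kappa = L/mu = 41/23 = 1.7826
Step 2: Compute the convergence rate.
r = 1 - 2/(kappa + 1) = 1 - 2*mu/(L + mu) = (L - mu)/(L + mu) = 18/64 = 0.2813


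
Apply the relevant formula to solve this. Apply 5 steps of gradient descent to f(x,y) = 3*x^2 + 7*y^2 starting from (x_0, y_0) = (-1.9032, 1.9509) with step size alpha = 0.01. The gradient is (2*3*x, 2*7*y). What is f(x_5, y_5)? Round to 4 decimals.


Gradient descent on f(x,y) = 3*x^2 + 7*y^2.
Starting point: (-1.9032, 1.9509), alpha = 0.01
Step 1: grad_x = 2*3*-1.9032 = -11.4192, grad_y = 2*7*1.9509 = 27.3126
  x_1 = -1.9032 - 0.01*-11.4192 = -1.789
  y_1 = 1.9509 - 0.01*27.3126 = 1.6778
Step 2: grad_x = 2*3*-1.789 = -10.734, grad_y = 2*7*1.6778 = 23.4888
  x_2 = -1.789 - 0.01*-10.734 = -1.6817
  y_2 = 1.6778 - 0.01*23.4888 = 1.4429
Step 3: grad_x = 2*3*-1.6817 = -10.09, grad_y = 2*7*1.4429 = 20.2004
  x_3 = -1.6817 - 0.01*-10.09 = -1.5808
  y_3 = 1.4429 - 0.01*20.2004 = 1.2409
Step 4: grad_x = 2*3*-1.5808 = -9.4846, grad_y = 2*7*1.2409 = 17.3723
  x_4 = -1.5808 - 0.01*-9.4846 = -1.4859
  y_4 = 1.2409 - 0.01*17.3723 = 1.0672
Step 5: grad_x = 2*3*-1.4859 = -8.9155, grad_y = 2*7*1.0672 = 14.9402
  x_5 = -1.4859 - 0.01*-8.9155 = -1.3968
  y_5 = 1.0672 - 0.01*14.9402 = 0.9178
f(-1.3968, 0.9178) = 3*(-1.3968)^2 + 7*0.9178^2 = 11.7488


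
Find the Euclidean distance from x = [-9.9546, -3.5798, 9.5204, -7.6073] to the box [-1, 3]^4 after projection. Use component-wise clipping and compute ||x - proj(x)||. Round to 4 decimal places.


Project each component onto [-1, 3].
clip(-9.9546) = -1.0, clip(-3.5798) = -1.0, clip(9.5204) = 3.0, clip(-7.6073) = -1.0
Projection = [-1.0, -1.0, 3.0, -1.0]
Squared diffs: [80.1849, 6.6554, 42.5156, 43.6564]
Distance = sqrt(173.0123) = 13.1534


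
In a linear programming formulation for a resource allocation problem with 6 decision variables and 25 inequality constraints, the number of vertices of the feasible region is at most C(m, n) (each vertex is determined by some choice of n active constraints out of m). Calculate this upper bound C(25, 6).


Each vertex corresponds to some choice of n active constraints out of m, so the number of vertices is at most C(m, n) = m! / (n!(m-n)!).
m = 25, n = 6
Numerator: 25 * 24 * 23 * 22 * 21 * 20
Denominator: 6! = 720
C(25, 6) = 177100


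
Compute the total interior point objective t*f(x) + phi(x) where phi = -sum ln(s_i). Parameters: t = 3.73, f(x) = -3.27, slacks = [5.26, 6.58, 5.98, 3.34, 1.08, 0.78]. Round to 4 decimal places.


Step 1: Compute log-barrier.
ln values: [1.6601, 1.884, 1.7884, 1.206, 0.077, -0.2485]
phi = -(1.6601 + 1.884 + 1.7884 + 1.206 + 0.077 - 0.2485) = -6.3671
Step 2: Compute augmented objective.
t*f(x) = 3.73*-3.27 = -12.1971
Total = -12.1971 - 6.3671 = -18.5642


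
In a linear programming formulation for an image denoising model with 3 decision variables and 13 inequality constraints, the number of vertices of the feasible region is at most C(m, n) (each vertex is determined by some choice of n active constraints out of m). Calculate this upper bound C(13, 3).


Each vertex corresponds to some choice of n active constraints out of m, so the number of vertices is at most C(m, n) = m! / (n!(m-n)!).
m = 13, n = 3
Numerator: 13 * 12 * 11
Denominator: 3! = 6
C(13, 3) = 286


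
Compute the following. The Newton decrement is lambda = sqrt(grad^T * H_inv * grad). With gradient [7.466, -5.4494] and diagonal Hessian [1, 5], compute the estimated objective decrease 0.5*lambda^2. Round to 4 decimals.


Step 1: H is diagonal, so H^(-1) * g = [7.466, -1.0899].
Step 2: g^T H^(-1) g = sum_i g_i^2 / H_ii
  = (7.466)^2/1 + (-5.4494)^2/5
  = 55.7412 + 5.9392 = 61.6803
Step 3: Objective decrease = 0.5 * g^T H^(-1) g = 30.8402


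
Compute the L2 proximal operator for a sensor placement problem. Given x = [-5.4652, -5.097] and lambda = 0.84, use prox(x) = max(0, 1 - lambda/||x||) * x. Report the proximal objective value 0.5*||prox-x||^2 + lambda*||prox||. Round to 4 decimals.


Step 1: Compute ||x||.
||x|| = 7.4731
Step 2: Compute scaling factor.
scale = max(0, 1 - 0.84/7.4731) = 0.8876
Step 3: prox(x) = [-4.8509, -4.5241]
||prox(x)|| = 6.6331
Step 4: Proximal objective.
0.5*||prox-x||^2 = 0.3528
lambda*||prox|| = 5.5718
Total = 5.9246


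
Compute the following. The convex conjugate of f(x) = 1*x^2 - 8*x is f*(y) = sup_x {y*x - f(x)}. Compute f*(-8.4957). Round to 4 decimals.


f*(y) = sup_x {y*x - a*x^2 - b*x} = sup_x {(y-b)*x - a*x^2}
FOC: (y - b) - 2a*x = 0 => x* = (y - b)/(2a)
x* = (-8.4957 + 8)/(2*1) = -0.2479
f*(-8.4957) = (y-b)^2/(4a) = (-8.4957 + 8)^2/(4*1)
= 0.2457/4 = 0.0614


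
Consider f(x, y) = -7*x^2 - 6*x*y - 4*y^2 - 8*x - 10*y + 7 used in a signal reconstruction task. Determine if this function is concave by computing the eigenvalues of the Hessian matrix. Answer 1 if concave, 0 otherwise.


The Hessian of f(x,y) = -7*x^2 - 6*x*y - 4*y^2 - 8*x - 10*y + 7 is:
H = [[-14, -6], [-6, -8]]
Trace = -14 - 8 = -22
Determinant = -14*-8 - (-6)^2 = 76
Discriminant = (-22)^2 - 4*76 = 180.0
Eigenvalues: lambda_1 = -17.7082, lambda_2 = -4.2918
The function is concave.

1


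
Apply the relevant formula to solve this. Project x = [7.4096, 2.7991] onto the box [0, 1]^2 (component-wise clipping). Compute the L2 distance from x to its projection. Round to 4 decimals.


Project each component onto [0, 1].
clip(7.4096) = 1.0, clip(2.7991) = 1.0
Projection = [1.0, 1.0]
Squared diffs: [41.083, 3.2368]
Distance = sqrt(44.3198) = 6.6573


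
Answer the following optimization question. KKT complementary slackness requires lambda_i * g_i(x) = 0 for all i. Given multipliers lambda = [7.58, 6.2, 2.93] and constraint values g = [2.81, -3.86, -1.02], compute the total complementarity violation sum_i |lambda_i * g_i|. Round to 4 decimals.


KKT complementary slackness check:
lambda_1 * g_1 = 7.58 * 2.81 = 21.2998
lambda_2 * g_2 = 6.2 * -3.86 = -23.932
lambda_3 * g_3 = 2.93 * -1.02 = -2.9886
Total violation = 21.2998 + 23.932 + 2.9886 = 48.2204


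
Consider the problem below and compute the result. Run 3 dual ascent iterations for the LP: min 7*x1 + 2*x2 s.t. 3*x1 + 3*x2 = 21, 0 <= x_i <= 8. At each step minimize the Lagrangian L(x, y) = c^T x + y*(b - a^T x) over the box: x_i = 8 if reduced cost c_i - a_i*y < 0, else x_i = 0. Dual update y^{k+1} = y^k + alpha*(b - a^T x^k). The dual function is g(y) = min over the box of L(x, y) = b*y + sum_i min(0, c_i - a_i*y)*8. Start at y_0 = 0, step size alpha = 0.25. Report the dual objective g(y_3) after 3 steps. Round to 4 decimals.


Dual ascent for LP: min 7*x1 + 2*x2, 3*x1 + 3*x2 = 21, 0 <= x_i <= 8
Step 1: y^k = 0.0, reduced costs: (7.0, 2.0)
  x^k = (0.0, 0.0), subgradient = b - a^T x = 21.0
  y^{k+1} = 0.0 + 0.25*21.0 = 5.25
Step 2: y^k = 5.25, reduced costs: (-8.75, -13.75)
  x^k = (8.0, 8.0), subgradient = b - a^T x = -27.0
  y^{k+1} = 5.25 + 0.25*-27.0 = -1.5
Step 3: y^k = -1.5, reduced costs: (11.5, 6.5)
  x^k = (0.0, 0.0), subgradient = b - a^T x = 21.0
  y^{k+1} = -1.5 + 0.25*21.0 = 3.75
Dual objective at y_3 = 3.75: reduced costs (-4.25, -9.25), box minimizer x = (8.0, 8.0)
g(y_3) = b*y + (c1 - a1*y)*x1 + (c2 - a2*y)*x2 = 21*3.75 + (-4.25)*8.0 + (-9.25)*8.0 = 78.75 - 34.0 - 74.0 = -29.25


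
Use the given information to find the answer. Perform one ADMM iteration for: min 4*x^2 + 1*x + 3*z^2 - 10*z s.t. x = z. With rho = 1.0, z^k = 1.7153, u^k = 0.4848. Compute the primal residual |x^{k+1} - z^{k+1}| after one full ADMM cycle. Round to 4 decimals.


ADMM iteration with rho = 1.0, z^k = 1.7153, u^k = 0.4848
Step 1: x-update.
Minimize 4*x^2 + 1*x + (1.0/2)*(x - 1.7153 + 0.4848)^2
FOC: (2*4 + 1.0)*x = -1 + 1.0*(1.7153 - 0.4848)
x^{k+1} = 0.0256
Step 2: z-update.
Minimize 3*z^2 - 10*z + (1.0/2)*(0.0256 - z + 0.4848)^2
FOC: (2*3 + 1.0)*z = 10 + 1.0*(0.0256 + 0.4848)
z^{k+1} = 1.5015
Step 3: u-update.
u^{k+1} = 0.4848 + 0.0256 - 1.5015 = -0.9911
Step 4: Primal residual = |0.0256 - 1.5015| = 1.4759


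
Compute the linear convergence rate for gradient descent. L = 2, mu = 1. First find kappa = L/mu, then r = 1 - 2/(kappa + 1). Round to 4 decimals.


Step 1: Compute the condition number.
kappa = L/mu = 2/1 = 2.0
Step 2: Compute the convergence rate.
r = 1 - 2/(kappa + 1) = 1 - 2*mu/(L + mu) = (L - mu)/(L + mu) = 1/3 = 0.3333


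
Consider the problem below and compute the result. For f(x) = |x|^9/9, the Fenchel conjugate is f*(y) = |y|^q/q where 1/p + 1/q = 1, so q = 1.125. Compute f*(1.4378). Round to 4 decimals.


The conjugate exponent q satisfies 1/p + 1/q = 1.
p = 9, so q = 9/(9 - 1) = 1.125
|y|^q = 1.4378^1.125 = 1.5046
f*(1.4378) = 1.5046 / 1.125 = 1.3374


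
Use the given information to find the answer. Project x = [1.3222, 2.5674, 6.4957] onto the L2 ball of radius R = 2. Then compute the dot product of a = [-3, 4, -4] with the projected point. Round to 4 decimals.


Step 1: Compute ||x|| (intermediates to 6 decimals).
||x|| = sqrt(1.3222^2 + 2.5674^2 + 6.4957^2) = 7.108718
Step 2: Project.
Since ||x|| > R, scale = R/||x|| = 2/7.108718 = 0.281345, proj(x) = scale * x
proj(x) = [0.371994, 0.722325, 1.827533]
Step 3: Dot product.
a^T * proj(x) = -3*0.371994 + 4*0.722325 - 4*1.827533 = -5.5368


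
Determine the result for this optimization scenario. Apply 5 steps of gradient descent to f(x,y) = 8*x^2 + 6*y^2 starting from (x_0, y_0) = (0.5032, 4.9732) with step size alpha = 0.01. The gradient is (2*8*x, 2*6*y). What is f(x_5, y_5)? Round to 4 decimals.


Gradient descent on f(x,y) = 8*x^2 + 6*y^2.
Starting point: (0.5032, 4.9732), alpha = 0.01
Step 1: grad_x = 2*8*0.5032 = 8.0512, grad_y = 2*6*4.9732 = 59.6784
  x_1 = 0.5032 - 0.01*8.0512 = 0.4227
  y_1 = 4.9732 - 0.01*59.6784 = 4.3764
Step 2: grad_x = 2*8*0.4227 = 6.763, grad_y = 2*6*4.3764 = 52.517
  x_2 = 0.4227 - 0.01*6.763 = 0.3551
  y_2 = 4.3764 - 0.01*52.517 = 3.8512
Step 3: grad_x = 2*8*0.3551 = 5.6809, grad_y = 2*6*3.8512 = 46.215
  x_3 = 0.3551 - 0.01*5.6809 = 0.2982
  y_3 = 3.8512 - 0.01*46.215 = 3.3891
Step 4: grad_x = 2*8*0.2982 = 4.772, grad_y = 2*6*3.3891 = 40.6692
  x_4 = 0.2982 - 0.01*4.772 = 0.2505
  y_4 = 3.3891 - 0.01*40.6692 = 2.9824
Step 5: grad_x = 2*8*0.2505 = 4.0085, grad_y = 2*6*2.9824 = 35.7889
  x_5 = 0.2505 - 0.01*4.0085 = 0.2104
  y_5 = 2.9824 - 0.01*35.7889 = 2.6245
f(0.2104, 2.6245) = 8*0.2104^2 + 6*2.6245^2 = 41.6828


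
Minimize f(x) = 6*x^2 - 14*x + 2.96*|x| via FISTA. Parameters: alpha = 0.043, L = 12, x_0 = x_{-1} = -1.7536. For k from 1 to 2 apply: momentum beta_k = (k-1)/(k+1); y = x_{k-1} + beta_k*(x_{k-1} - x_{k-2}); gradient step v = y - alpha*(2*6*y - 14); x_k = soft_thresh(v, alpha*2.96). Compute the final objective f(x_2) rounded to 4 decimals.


FISTA on f(x) = 6*x^2 - 14*x + 2.96*|x|
L = 12, alpha = 0.043
Iteration 1: beta = 0.0, y = -1.7536 + 0.0*(-1.7536 + 1.7536) = -1.7536
  grad(y) = -35.0432, v = y - alpha*grad = -0.2467
  prox(v) = soft_thresh(-0.2467, 0.1273) = -0.1195
Iteration 2: beta = 0.3333, y = -0.1195 + 0.3333*(-0.1195 + 1.7536) = 0.4253
  grad(y) = -8.897, v = y - alpha*grad = 0.8078
  prox(v) = soft_thresh(0.8078, 0.1273) = 0.6805
f(x_2) = 6*0.6805^2 - 14*0.6805 + 2.96*|0.6805| = -4.7344


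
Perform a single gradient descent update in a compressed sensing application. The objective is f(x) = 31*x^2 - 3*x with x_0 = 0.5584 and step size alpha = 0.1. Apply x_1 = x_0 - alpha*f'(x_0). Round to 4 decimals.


We compute the gradient at x_0 and apply the update.
f'(x) = 62*x - 3
f'(0.5584) = 62*0.5584 - 3 = 31.6208
x_1 = 0.5584 - 0.1*31.6208 = -2.6037


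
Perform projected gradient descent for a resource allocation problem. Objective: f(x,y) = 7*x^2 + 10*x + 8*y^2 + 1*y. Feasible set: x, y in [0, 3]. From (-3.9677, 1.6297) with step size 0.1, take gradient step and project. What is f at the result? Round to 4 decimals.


Step 1: Compute gradient at (-3.9677, 1.6297).
grad_x = 2*7*-3.9677 + 10 = -45.5478
grad_y = 2*8*1.6297 + 1 = 27.0752
Step 2: Gradient step.
x_raw = -3.9677 - 0.1*-45.5478 = 0.5871
y_raw = 1.6297 - 0.1*27.0752 = -1.0778
Step 3: Project onto [0, 3].
x_proj = clip(0.5871) = 0.5871
y_proj = clip(-1.0778) = 0.0
Step 4: Evaluate f.
f(0.5871, 0.0) = 8.2834


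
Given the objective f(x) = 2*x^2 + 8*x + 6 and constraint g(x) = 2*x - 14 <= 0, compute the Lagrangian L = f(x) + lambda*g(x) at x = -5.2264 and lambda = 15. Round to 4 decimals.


Step 1: Evaluate f(x).
f(-5.2264) = 2*(-5.2264)^2 + 8*(-5.2264) + 6 = 18.8193
Step 2: Evaluate g(x).
g(-5.2264) = 2*-5.2264 - 14 = -24.4528
Step 3: Compute Lagrangian.
L = 18.8193 + 15*-24.4528 = -347.9727


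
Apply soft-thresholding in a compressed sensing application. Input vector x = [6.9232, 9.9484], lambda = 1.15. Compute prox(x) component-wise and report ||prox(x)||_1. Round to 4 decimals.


Soft-thresholding with lambda = 1.15:
prox(6.9232) = sign(6.9232)*max(|6.9232| - 1.15, 0) = 5.7732
prox(9.9484) = sign(9.9484)*max(|9.9484| - 1.15, 0) = 8.7984
prox(x) = [5.7732, 8.7984]
||prox(x)||_1 = 5.7732 + 8.7984 = 14.5716


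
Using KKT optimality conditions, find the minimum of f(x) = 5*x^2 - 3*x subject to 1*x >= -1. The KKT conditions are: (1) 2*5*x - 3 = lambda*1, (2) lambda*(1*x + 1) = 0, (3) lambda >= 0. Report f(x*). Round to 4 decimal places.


Step 1: Try lambda = 0 (constraint inactive).
Stationarity: 2*5*x - 3 = 0
x* = 3/(2*5) = 0.3
Check constraint: 1*0.3 = 0.3 >= -1 -- satisfied.
Step 2: Compute optimal value.
f(x*) = 5*0.3^2 - 3*0.3 = -0.45


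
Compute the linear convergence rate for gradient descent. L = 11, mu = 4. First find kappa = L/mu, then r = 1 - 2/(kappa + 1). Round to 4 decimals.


Step 1: Compute the condition number.
kappa = L/mu = 11/4 = 2.75
Step 2: Compute the convergence rate.
r = 1 - 2/(kappa + 1) = 1 - 2*mu/(L + mu) = (L - mu)/(L + mu) = 7/15 = 0.4667


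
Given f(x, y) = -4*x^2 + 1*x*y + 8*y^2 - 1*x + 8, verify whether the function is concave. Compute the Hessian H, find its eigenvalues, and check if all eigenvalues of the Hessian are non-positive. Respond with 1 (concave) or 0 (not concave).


The Hessian of f(x,y) = -4*x^2 + 1*x*y + 8*y^2 - 1*x + 8 is:
H = [[-8, 1], [1, 16]]
Trace = -8 + 16 = 8
Determinant = -8*16 - (1)^2 = -129
Discriminant = (8)^2 - 4*-129 = 580.0
Eigenvalues: lambda_1 = -8.0416, lambda_2 = 16.0416
The function is not concave.

0


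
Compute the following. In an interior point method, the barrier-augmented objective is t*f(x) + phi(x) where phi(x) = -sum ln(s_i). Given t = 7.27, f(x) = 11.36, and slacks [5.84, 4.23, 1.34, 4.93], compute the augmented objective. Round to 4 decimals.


Step 1: Compute log-barrier.
ln values: [1.7647, 1.4422, 0.2927, 1.5953]
phi = -(1.7647 + 1.4422 + 0.2927 + 1.5953) = -5.0949
Step 2: Compute augmented objective.
t*f(x) = 7.27*11.36 = 82.5872
Total = 82.5872 - 5.0949 = 77.4923


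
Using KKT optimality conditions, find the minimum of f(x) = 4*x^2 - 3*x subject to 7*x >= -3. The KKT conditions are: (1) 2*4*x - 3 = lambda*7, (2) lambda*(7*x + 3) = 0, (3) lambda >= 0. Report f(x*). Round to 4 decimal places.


Step 1: Try lambda = 0 (constraint inactive).
Stationarity: 2*4*x - 3 = 0
x* = 3/(2*4) = 0.375
Check constraint: 7*0.375 = 2.625 >= -3 -- satisfied.
Step 2: Compute optimal value.
f(x*) = 4*0.375^2 - 3*0.375 = -0.5625


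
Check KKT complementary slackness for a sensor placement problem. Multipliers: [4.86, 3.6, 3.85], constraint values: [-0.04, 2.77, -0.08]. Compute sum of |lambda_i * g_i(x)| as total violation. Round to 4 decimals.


KKT complementary slackness check:
lambda_1 * g_1 = 4.86 * -0.04 = -0.1944
lambda_2 * g_2 = 3.6 * 2.77 = 9.972
lambda_3 * g_3 = 3.85 * -0.08 = -0.308
Total violation = 0.1944 + 9.972 + 0.308 = 10.4744


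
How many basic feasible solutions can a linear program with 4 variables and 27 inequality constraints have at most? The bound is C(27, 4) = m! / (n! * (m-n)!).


Each vertex corresponds to some choice of n active constraints out of m, so the number of vertices is at most C(m, n) = m! / (n!(m-n)!).
m = 27, n = 4
Numerator: 27 * 26 * 25 * 24
Denominator: 4! = 24
C(27, 4) = 17550


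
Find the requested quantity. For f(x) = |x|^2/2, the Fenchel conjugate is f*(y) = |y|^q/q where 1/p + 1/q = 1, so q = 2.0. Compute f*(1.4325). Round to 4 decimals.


The conjugate exponent q satisfies 1/p + 1/q = 1.
p = 2, so q = 2/(2 - 1) = 2.0
|y|^q = 1.4325^2.0 = 2.0521
f*(1.4325) = 2.0521 / 2.0 = 1.026


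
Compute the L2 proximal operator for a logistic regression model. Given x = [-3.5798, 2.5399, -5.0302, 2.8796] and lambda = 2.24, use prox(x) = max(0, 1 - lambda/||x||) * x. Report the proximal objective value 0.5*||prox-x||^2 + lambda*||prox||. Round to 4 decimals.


Step 1: Compute ||x||.
||x|| = 7.2706
Step 2: Compute scaling factor.
scale = max(0, 1 - 2.24/7.2706) = 0.6919
Step 3: prox(x) = [-2.4769, 1.7574, -3.4804, 1.9924]
||prox(x)|| = 5.0306
Step 4: Proximal objective.
0.5*||prox-x||^2 = 2.5088
lambda*||prox|| = 11.2685
Total = 13.7773


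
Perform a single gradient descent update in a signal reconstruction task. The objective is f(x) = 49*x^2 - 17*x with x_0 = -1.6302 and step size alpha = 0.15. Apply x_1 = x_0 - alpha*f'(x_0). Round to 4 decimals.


We compute the gradient at x_0 and apply the update.
f'(x) = 98*x - 17
f'(-1.6302) = 98*-1.6302 - 17 = -176.7596
x_1 = -1.6302 - 0.15*-176.7596 = 24.8837


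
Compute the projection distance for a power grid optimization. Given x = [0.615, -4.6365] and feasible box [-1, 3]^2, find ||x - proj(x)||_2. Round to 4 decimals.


Project each component onto [-1, 3].
clip(0.615) = 0.615, clip(-4.6365) = -1.0
Projection = [0.615, -1.0]
Squared diffs: [0.0, 13.2241]
Distance = sqrt(13.2241) = 3.6365


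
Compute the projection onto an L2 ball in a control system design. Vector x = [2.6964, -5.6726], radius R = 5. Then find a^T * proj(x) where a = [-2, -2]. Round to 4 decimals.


Step 1: Compute ||x|| (intermediates to 6 decimals).
||x|| = sqrt(2.6964^2 + (-5.6726)^2) = 6.280841
Step 2: Project.
Since ||x|| > R, scale = R/||x|| = 5/6.280841 = 0.796072, proj(x) = scale * x
proj(x) = [2.146529, -4.515798]
Step 3: Dot product.
a^T * proj(x) = -2*2.146529 - 2*(-4.515798) = 4.7385


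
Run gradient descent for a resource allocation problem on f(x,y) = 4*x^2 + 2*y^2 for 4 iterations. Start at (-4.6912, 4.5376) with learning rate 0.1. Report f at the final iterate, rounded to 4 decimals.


Gradient descent on f(x,y) = 4*x^2 + 2*y^2.
Starting point: (-4.6912, 4.5376), alpha = 0.1
Step 1: grad_x = 2*4*-4.6912 = -37.5296, grad_y = 2*2*4.5376 = 18.1504
  x_1 = -4.6912 - 0.1*-37.5296 = -0.9382
  y_1 = 4.5376 - 0.1*18.1504 = 2.7226
Step 2: grad_x = 2*4*-0.9382 = -7.5059, grad_y = 2*2*2.7226 = 10.8902
  x_2 = -0.9382 - 0.1*-7.5059 = -0.1876
  y_2 = 2.7226 - 0.1*10.8902 = 1.6335
Step 3: grad_x = 2*4*-0.1876 = -1.5012, grad_y = 2*2*1.6335 = 6.5341
  x_3 = -0.1876 - 0.1*-1.5012 = -0.0375
  y_3 = 1.6335 - 0.1*6.5341 = 0.9801
Step 4: grad_x = 2*4*-0.0375 = -0.3002, grad_y = 2*2*0.9801 = 3.9205
  x_4 = -0.0375 - 0.1*-0.3002 = -0.0075
  y_4 = 0.9801 - 0.1*3.9205 = 0.5881
f(-0.0075, 0.5881) = 4*(-0.0075)^2 + 2*0.5881^2 = 0.6919
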